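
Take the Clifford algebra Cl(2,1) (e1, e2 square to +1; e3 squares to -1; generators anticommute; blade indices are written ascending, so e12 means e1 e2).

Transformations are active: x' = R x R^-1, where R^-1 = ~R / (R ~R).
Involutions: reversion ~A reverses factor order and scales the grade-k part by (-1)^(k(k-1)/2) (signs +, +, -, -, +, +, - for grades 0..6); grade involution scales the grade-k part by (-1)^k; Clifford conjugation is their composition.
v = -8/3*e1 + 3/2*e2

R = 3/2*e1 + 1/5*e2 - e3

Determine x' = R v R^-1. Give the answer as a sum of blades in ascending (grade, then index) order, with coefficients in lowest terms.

~R = 3/2*e1 + 1/5*e2 - e3, and R ~R = 129/100, so R^-1 = ~R / (129/100).
R v = -37/10 + 167/60*e12 - 8/3*e13 + 3/2*e23
Answer: -766/129*e1 - 683/258*e2 + 740/129*e3


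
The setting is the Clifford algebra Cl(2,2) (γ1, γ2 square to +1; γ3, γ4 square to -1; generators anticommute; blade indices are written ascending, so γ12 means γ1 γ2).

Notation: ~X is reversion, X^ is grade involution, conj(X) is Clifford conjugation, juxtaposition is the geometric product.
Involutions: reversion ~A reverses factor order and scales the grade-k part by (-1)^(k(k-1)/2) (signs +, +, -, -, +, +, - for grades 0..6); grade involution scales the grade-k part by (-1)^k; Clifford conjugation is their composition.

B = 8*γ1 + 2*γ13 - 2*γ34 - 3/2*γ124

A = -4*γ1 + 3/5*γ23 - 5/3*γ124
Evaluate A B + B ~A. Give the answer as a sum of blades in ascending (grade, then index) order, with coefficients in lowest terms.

first term: -59/2 - 8*γ3 - 6/5*γ12 - 92/15*γ24 + 122/15*γ123 + 89/10*γ134 + 10/3*γ234
second term: -69/2 + 8*γ3 - 6/5*γ12 + 308/15*γ24 - 22/15*γ123 + 89/10*γ134 + 10/3*γ234
Answer: -64 - 12/5*γ12 + 72/5*γ24 + 20/3*γ123 + 89/5*γ134 + 20/3*γ234


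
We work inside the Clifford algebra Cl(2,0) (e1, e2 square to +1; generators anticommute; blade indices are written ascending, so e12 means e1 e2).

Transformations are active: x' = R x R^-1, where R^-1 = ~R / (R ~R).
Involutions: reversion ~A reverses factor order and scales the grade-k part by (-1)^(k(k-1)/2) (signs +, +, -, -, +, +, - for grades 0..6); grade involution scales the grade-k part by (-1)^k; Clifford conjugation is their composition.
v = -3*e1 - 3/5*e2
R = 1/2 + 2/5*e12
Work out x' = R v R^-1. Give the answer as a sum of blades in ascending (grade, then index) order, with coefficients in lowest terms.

~R = 1/2 - 2/5*e12, and R ~R = 41/100, so R^-1 = ~R / (41/100).
R v = -87/50*e1 + 9/10*e2
Answer: -51/41*e1 + 573/205*e2


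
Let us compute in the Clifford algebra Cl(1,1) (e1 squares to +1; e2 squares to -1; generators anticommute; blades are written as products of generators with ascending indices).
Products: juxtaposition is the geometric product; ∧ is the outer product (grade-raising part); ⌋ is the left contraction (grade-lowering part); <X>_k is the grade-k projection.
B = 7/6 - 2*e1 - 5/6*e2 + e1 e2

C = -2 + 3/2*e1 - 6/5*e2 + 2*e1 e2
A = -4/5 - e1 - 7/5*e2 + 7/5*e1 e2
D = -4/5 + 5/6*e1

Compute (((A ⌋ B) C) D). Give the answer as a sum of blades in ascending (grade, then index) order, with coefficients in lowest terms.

step 1: 13/10 + 1/5*e1 - 1/3*e2 - 4/5*e1 e2
step 2: -43/10 - 23/300*e1 + 53/75*e2 + 223/50*e1 e2
step 3: 6077/1800 - 1761/500*e1 - 2141/500*e2 - 9353/2250*e1 e2
Answer: 6077/1800 - 1761/500*e1 - 2141/500*e2 - 9353/2250*e1 e2


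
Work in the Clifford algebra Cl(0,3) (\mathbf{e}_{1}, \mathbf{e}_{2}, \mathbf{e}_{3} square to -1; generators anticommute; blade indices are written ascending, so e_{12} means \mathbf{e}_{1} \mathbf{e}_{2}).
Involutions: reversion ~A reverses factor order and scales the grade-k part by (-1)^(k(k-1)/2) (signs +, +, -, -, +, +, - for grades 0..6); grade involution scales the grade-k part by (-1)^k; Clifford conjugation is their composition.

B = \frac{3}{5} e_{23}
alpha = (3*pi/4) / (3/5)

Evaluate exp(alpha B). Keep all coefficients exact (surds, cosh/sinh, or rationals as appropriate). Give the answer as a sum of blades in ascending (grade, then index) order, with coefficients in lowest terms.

B^2 = (\frac{3}{5})^2*(e_{23})^2 = \frac{9}{25}*(-1) = -\frac{9}{25} (a basis 2-blade squares to minus the product of its generators' squares).
B^2 = -\frac{9}{25} — since the square is negative, the closed form is circular: l = \frac{3}{5}, alpha*l = \frac{3 \pi}{4}, so exp(alpha B) = cos(\frac{3 \pi}{4}) + (sin(\frac{3 \pi}{4})/(\frac{3}{5}))*B = - \frac{\sqrt{2}}{2} + (\frac{5 \sqrt{2}}{6})*B.
Answer: - \frac{\sqrt{2}}{2} + \frac{\sqrt{2}}{2} e_{23}


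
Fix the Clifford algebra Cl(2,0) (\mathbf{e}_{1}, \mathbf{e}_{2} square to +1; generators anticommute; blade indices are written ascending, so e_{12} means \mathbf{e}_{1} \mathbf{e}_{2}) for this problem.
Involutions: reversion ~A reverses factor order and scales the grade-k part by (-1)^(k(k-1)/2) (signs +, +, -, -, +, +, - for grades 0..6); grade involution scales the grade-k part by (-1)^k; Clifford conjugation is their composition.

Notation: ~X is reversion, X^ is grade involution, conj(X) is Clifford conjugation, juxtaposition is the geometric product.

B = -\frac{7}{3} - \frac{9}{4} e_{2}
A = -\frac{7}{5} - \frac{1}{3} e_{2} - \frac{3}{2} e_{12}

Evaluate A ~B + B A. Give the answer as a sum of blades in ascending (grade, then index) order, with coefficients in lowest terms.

first term: \frac{241}{60} + \frac{27}{8} e_{1} + \frac{707}{180} e_{2} + \frac{7}{2} e_{12}
second term: \frac{241}{60} - \frac{27}{8} e_{1} + \frac{707}{180} e_{2} + \frac{7}{2} e_{12}
Answer: \frac{241}{30} + \frac{707}{90} e_{2} + 7 e_{12}


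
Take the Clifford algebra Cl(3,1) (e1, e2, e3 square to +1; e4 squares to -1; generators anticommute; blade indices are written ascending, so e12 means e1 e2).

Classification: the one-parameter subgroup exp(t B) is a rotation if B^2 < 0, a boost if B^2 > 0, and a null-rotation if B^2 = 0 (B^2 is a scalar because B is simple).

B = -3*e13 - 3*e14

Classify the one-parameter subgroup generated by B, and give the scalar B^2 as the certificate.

B^2 term by term: the squares give (-3)^2*(e13)^2 + (-3)^2*(e14)^2 = 9*(-1) + 9*(+1) = 0 (each basis 2-blade squares to minus the product of its generators' squares); cross terms between blades sharing an index anticommute and cancel. So B^2 = 0.
Answer: null-rotation, certificate B^2 = 0. The scalar 0 is the complete invariant here: its sign names the subgroup type.


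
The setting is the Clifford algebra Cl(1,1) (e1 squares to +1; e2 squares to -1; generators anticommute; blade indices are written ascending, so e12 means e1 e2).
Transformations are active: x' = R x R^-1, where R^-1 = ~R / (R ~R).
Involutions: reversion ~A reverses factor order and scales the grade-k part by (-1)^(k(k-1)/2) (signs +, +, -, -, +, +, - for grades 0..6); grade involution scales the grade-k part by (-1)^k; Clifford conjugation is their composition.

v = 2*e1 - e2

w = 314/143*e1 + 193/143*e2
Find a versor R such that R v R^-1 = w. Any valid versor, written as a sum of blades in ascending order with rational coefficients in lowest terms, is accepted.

Equal squares first: v^2 = w^2 = 3. Then v + w = 600/143*e1 + 50/143*e2 is a versor taking v to w, provided it is invertible.
Answer: 600/143*e1 + 50/143*e2


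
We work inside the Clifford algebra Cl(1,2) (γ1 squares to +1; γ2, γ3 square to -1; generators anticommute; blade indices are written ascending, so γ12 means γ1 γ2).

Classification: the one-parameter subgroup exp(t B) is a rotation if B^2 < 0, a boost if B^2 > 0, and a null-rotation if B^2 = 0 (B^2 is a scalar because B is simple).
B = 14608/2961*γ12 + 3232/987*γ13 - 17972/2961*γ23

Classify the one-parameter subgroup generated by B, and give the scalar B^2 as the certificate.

B^2 term by term: the squares give (14608/2961)^2*(γ12)^2 + (3232/987)^2*(γ13)^2 + (-17972/2961)^2*(γ23)^2 = 213393664/8767521*(+1) + 10445824/974169*(+1) + 322992784/8767521*(-1) = -16/9 (each basis 2-blade squares to minus the product of its generators' squares); cross terms between blades sharing an index anticommute and cancel. So B^2 = -16/9.
Answer: rotation, certificate B^2 = -16/9. Key observation: B^2 = -16/9 is a conjugation invariant, so its sign decides the class regardless of the surface form of B.


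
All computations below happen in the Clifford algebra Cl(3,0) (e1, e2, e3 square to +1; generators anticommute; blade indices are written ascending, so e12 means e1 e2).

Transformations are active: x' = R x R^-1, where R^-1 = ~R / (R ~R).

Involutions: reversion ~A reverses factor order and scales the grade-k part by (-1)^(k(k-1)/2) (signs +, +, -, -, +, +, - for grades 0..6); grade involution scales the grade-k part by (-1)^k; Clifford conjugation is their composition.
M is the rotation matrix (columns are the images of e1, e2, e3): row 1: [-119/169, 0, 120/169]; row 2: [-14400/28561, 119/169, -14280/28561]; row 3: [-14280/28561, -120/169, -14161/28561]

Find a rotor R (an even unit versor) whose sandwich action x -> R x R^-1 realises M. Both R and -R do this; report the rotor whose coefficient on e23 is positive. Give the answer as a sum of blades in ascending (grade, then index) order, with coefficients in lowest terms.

Method: write R = a + b12*e12 + b13*e13 + b23*e23 with a^2 + b12^2 + b13^2 + b23^2 = 1 (so R^-1 = ~R). Expanding the columns R e_j ~R gives tr M = 4a^2 - 1 and, from the antisymmetric part, M21 - M12 = -4a*b12, M13 - M31 = 4a*b13, M32 - M23 = -4a*b23.
Here tr M = -14161/28561, so a^2 = (1 + tr M)/4 = 3600/28561 and a = ±60/169. Taking a = 60/169: M21 - M12 = -14400/28561, M13 - M31 = 34560/28561, M32 - M23 = -6000/28561, giving b12 = 60/169, b13 = 144/169, b23 = 25/169, i.e. R = 60/169 + 60/169*e12 + 144/169*e13 + 25/169*e23.
Its e23 coefficient is already positive.
Answer: 60/169 + 60/169*e12 + 144/169*e13 + 25/169*e23. Note: both R and -R realise this M (trace -14161/28561); the covering map identifies them, and the e23-coefficient sign is the tie-breaker.


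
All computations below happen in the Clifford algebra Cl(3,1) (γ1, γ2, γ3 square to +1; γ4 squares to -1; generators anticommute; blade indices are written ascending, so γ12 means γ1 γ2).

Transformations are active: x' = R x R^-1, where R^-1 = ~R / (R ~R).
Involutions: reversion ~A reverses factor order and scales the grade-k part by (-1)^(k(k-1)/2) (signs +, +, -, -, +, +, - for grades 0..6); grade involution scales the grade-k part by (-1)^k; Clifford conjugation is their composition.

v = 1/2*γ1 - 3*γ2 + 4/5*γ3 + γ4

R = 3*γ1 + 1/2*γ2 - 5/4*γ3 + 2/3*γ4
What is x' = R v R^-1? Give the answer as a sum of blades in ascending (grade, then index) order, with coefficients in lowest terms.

~R = 3*γ1 + 1/2*γ2 - 5/4*γ3 + 2/3*γ4, and R ~R = 1493/144, so R^-1 = ~R / (1493/144).
R v = -5/3 - 37/4*γ12 + 121/40*γ13 + 8/3*γ14 - 67/20*γ23 + 5/2*γ24 - 107/60*γ34
Answer: -4373/2986*γ1 + 4239/1493*γ2 - 2972/7465*γ3 - 1813/1493*γ4


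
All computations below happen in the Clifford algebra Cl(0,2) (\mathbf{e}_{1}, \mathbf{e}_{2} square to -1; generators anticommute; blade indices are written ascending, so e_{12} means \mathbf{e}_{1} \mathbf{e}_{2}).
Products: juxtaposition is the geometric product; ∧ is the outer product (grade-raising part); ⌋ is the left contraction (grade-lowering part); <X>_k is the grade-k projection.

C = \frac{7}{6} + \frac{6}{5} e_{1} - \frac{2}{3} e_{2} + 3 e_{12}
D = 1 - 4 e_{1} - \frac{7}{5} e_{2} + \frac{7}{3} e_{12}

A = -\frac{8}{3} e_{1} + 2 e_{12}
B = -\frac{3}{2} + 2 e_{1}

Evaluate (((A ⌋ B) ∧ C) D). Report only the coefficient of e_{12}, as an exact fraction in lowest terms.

step 1: \frac{16}{3}
step 2: \frac{56}{9} + \frac{32}{5} e_{1} - \frac{32}{9} e_{2} + 16 e_{12}
step 3: -\frac{472}{45} - \frac{592}{135} e_{1} - \frac{456}{5} e_{2} + \frac{4952}{675} e_{12}
Answer: \frac{4952}{675}


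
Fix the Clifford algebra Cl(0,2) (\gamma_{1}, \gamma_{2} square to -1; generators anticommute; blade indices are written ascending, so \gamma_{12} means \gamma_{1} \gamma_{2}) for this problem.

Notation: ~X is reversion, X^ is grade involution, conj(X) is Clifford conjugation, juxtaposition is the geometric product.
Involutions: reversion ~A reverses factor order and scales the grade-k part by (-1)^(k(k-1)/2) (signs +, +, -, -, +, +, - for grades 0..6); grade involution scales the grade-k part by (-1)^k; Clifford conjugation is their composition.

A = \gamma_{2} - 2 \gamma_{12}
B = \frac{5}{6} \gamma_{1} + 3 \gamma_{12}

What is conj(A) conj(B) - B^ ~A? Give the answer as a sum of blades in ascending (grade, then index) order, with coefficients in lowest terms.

first term: 6 + 3 \gamma_{1} - \frac{5}{3} \gamma_{2} - \frac{5}{6} \gamma_{12}
second term: -6 - 3 \gamma_{1} + \frac{5}{3} \gamma_{2} - \frac{5}{6} \gamma_{12}
Answer: 12 + 6 \gamma_{1} - \frac{10}{3} \gamma_{2}


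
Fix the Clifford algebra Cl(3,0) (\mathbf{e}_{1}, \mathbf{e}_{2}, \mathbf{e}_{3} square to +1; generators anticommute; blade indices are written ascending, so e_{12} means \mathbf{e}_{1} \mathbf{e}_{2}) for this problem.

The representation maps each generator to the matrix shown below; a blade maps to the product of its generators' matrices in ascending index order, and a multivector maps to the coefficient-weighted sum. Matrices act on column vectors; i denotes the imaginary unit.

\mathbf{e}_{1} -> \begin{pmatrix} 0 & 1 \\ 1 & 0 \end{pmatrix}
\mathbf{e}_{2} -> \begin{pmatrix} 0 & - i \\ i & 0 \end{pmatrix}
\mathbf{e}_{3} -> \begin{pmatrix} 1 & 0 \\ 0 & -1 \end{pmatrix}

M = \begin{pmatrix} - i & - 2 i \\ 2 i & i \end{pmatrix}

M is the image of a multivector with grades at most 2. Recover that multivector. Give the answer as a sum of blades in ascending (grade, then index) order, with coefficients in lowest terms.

Method: 1, rho(e_{1}), rho(e_{2}), rho(e_{3}) form a trace-orthogonal basis of the 2x2 complex matrices (tr(X Y) = 2 if X = Y, else 0), so M = m0*1 + m1*rho(e_{1}) + m2*rho(e_{2}) + m3*rho(e_{3}) with m0 = tr(M)/2 = 0, m1 = tr(M rho(e_{1}))/2 = 0, m2 = tr(M rho(e_{2}))/2 = 2, m3 = tr(M rho(e_{3}))/2 = - i.
Multiplying table entries, the bivector images are rho(e_{12}) = i*rho(e_{3}), rho(e_{13}) = -i*rho(e_{2}), rho(e_{23}) = i*rho(e_{1}); with real blade coefficients the real parts of m0..m3 are the coefficients of 1, e_{1}, e_{2}, e_{3} and the imaginary parts give the bivectors (e_{23}: Im m1, e_{13}: -Im m2, e_{12}: Im m3).
Answer: 2 e_{2} - e_{12}


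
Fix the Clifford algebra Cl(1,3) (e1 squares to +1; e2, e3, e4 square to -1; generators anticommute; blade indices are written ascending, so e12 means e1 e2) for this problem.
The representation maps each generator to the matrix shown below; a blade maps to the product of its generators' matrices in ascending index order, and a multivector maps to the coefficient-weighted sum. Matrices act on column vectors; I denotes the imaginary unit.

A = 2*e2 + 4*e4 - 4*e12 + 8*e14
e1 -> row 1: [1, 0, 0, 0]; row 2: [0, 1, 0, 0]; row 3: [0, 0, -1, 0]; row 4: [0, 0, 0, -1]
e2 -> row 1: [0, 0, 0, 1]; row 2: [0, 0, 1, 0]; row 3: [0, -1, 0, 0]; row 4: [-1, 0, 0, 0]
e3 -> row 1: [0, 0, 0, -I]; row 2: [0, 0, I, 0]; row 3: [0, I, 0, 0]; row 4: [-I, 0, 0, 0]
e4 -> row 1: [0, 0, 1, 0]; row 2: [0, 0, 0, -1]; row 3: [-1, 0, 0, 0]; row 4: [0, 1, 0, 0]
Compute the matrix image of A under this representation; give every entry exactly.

Bivector images (products of the table entries): rho(e12) = rho(e1)rho(e2) = row 1: [0, 0, 0, 1]; row 2: [0, 0, 1, 0]; row 3: [0, 1, 0, 0]; row 4: [1, 0, 0, 0]; rho(e14) = rho(e1)rho(e4) = row 1: [0, 0, 1, 0]; row 2: [0, 0, 0, -1]; row 3: [1, 0, 0, 0]; row 4: [0, -1, 0, 0].
M = (2)*rho(e2) + (4)*rho(e4) + (-4)*rho(e12) + (8)*rho(e14), summed entrywise:
Answer: row 1: [0, 0, 12, -2]; row 2: [0, 0, -2, -12]; row 3: [4, -6, 0, 0]; row 4: [-6, -4, 0, 0]


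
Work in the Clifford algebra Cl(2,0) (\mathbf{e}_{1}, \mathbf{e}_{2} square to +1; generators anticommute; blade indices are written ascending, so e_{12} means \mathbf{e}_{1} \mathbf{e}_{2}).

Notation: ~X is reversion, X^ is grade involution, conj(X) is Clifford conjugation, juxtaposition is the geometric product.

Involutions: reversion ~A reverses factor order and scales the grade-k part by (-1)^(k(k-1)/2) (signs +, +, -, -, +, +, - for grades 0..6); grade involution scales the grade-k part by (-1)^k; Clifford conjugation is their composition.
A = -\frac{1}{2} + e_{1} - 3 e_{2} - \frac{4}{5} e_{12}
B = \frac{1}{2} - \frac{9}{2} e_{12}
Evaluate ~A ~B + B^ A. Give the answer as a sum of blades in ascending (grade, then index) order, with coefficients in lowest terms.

first term: -\frac{77}{20} + 14 e_{1} + 3 e_{2} - \frac{37}{20} e_{12}
second term: -\frac{77}{20} + 14 e_{1} + 3 e_{2} + \frac{37}{20} e_{12}
Answer: -\frac{77}{10} + 28 e_{1} + 6 e_{2}


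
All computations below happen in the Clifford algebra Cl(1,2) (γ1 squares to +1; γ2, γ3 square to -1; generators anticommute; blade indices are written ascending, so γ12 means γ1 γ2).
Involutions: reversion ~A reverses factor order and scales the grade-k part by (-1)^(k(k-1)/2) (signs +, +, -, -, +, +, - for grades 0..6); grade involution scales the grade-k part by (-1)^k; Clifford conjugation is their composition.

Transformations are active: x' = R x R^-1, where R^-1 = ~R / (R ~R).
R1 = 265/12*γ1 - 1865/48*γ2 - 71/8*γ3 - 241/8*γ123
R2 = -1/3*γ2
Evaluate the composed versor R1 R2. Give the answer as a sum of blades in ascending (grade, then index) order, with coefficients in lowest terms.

Distribute over the terms of R2 (each basis-blade product reordered to ascending indices, repeated generators contracted through their squares):
R1 (-1/3*γ2) = -1865/144 - 265/36*γ12 + 241/24*γ13 - 71/24*γ23
Answer: -1865/144 - 265/36*γ12 + 241/24*γ13 - 71/24*γ23


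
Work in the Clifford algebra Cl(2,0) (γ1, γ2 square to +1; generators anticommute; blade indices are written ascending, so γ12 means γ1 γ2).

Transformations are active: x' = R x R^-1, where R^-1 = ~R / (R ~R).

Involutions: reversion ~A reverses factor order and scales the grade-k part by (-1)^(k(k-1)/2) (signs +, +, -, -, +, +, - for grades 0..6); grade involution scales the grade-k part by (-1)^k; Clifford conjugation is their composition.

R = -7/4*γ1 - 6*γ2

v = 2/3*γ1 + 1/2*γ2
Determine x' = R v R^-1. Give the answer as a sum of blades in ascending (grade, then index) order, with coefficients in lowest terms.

~R = -7/4*γ1 - 6*γ2, and R ~R = 625/16, so R^-1 = ~R / (625/16).
R v = -25/6 + 25/8*γ12
Answer: -22/75*γ1 + 39/50*γ2


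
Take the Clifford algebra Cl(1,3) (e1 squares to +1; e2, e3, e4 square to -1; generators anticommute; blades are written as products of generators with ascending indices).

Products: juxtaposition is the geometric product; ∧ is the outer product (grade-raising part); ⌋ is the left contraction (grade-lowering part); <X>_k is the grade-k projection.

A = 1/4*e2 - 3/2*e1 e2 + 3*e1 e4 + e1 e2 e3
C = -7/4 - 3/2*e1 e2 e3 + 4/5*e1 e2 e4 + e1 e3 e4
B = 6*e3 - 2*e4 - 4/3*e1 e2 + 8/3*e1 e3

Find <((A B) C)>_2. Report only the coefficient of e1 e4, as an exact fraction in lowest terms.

step 1: 2 + 17/3*e1 - 8/3*e2 - 4/3*e3 - 6*e1 e2 + 11/2*e2 e3 - 9/2*e2 e4 + 8*e3 e4 - 29/3*e1 e2 e3 + 3*e1 e2 e4 - 18*e1 e3 e4 - 2*e1 e2 e3 e4
step 2: -12/5 - 91/15*e1 + 8/3*e2 + 194/15*e3 - 9/5*e4 + 17/2*e1 e2 + 4*e1 e3 - 52/15*e1 e4 - 29/40*e2 e3 + 1963/40*e2 e4 - 347/30*e3 e4 + 181/60*e1 e2 e3 - 423/20*e1 e2 e4 + 623/20*e1 e3 e4 + 6*e2 e3 e4 + 51/10*e1 e2 e3 e4
step 3: 17/2*e1 e2 + 4*e1 e3 - 52/15*e1 e4 - 29/40*e2 e3 + 1963/40*e2 e4 - 347/30*e3 e4
Answer: -52/15


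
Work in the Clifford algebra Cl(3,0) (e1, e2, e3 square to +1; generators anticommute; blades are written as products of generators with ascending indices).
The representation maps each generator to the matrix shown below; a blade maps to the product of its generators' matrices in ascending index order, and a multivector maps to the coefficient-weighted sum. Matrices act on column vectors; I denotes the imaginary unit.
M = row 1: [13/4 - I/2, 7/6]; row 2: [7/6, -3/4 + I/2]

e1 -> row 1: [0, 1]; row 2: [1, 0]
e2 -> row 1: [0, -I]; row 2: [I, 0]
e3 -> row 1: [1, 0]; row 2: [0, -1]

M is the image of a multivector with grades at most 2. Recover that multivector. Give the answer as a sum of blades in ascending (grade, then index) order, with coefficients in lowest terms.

Method: 1, rho(e1), rho(e2), rho(e3) form a trace-orthogonal basis of the 2x2 complex matrices (tr(X Y) = 2 if X = Y, else 0), so M = m0*1 + m1*rho(e1) + m2*rho(e2) + m3*rho(e3) with m0 = tr(M)/2 = 5/4, m1 = tr(M rho(e1))/2 = 7/6, m2 = tr(M rho(e2))/2 = 0, m3 = tr(M rho(e3))/2 = 2 - I/2.
Multiplying table entries, the bivector images are rho(e1 e2) = I*rho(e3), rho(e1 e3) = -I*rho(e2), rho(e2 e3) = I*rho(e1); with real blade coefficients the real parts of m0..m3 are the coefficients of 1, e1, e2, e3 and the imaginary parts give the bivectors (e2 e3: Im m1, e1 e3: -Im m2, e1 e2: Im m3).
Answer: 5/4 + 7/6*e1 + 2*e3 - 1/2*e1 e2


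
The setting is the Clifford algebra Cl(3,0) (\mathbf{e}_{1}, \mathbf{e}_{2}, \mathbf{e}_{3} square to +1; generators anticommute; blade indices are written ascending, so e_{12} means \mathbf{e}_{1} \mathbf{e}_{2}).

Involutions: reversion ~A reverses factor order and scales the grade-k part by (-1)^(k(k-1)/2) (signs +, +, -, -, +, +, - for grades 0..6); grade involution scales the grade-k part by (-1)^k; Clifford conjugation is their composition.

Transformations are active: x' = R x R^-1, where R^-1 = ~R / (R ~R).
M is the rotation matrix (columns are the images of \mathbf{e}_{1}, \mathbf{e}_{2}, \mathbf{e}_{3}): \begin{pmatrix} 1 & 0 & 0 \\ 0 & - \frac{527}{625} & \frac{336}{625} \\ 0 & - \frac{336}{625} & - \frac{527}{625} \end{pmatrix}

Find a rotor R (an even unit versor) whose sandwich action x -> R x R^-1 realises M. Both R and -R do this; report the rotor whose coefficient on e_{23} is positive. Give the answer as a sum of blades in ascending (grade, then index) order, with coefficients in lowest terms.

Method: write R = a + b12*e_{12} + b13*e_{13} + b23*e_{23} with a^2 + b12^2 + b13^2 + b23^2 = 1 (so R^-1 = ~R). Expanding the columns R e_j ~R gives tr M = 4a^2 - 1 and, from the antisymmetric part, M21 - M12 = -4a*b12, M13 - M31 = 4a*b13, M32 - M23 = -4a*b23.
Here tr M = -\frac{429}{625}, so a^2 = (1 + tr M)/4 = \frac{49}{625} and a = ±\frac{7}{25}. Taking a = \frac{7}{25}: M21 - M12 = 0, M13 - M31 = 0, M32 - M23 = -\frac{672}{625}, giving b12 = 0, b13 = 0, b23 = \frac{24}{25}, i.e. R = \frac{7}{25} + \frac{24}{25} e_{23}.
Its e_{23} coefficient is already positive.
Answer: \frac{7}{25} + \frac{24}{25} e_{23}. Key observation: the double cover Spin(3) -> SO(3) sends R and -R to the same matrix (trace -\frac{429}{625} here), so the stated sign of the e_{23} coefficient is what selects one sheet.


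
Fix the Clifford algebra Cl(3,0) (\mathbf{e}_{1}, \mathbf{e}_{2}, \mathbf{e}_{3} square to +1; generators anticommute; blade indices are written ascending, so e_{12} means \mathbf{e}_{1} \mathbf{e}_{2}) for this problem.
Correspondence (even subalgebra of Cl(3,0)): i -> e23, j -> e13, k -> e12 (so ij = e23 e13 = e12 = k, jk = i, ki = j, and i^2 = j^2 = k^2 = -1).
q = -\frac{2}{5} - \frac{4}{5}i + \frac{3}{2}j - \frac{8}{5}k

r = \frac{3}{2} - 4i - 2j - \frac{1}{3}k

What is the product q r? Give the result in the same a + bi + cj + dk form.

In blades: q = -\frac{2}{5} - \frac{8}{5} e_{12} + \frac{3}{2} e_{13} - \frac{4}{5} e_{23}, r = \frac{3}{2} - \frac{1}{3} e_{12} - 2 e_{13} - 4 e_{23}.
Distribute q over r term by term (generator squares from the signature, products reordered to ascending indices): (-\frac{2}{5})*r = -\frac{3}{5} + \frac{2}{15} e_{12} + \frac{4}{5} e_{13} + \frac{8}{5} e_{23}; (-\frac{8}{5} e_{12})*r = -\frac{8}{15} - \frac{12}{5} e_{12} + \frac{32}{5} e_{13} - \frac{16}{5} e_{23}; (\frac{3}{2} e_{13})*r = 3 + 6 e_{12} + \frac{9}{4} e_{13} - \frac{1}{2} e_{23}; (-\frac{4}{5} e_{23})*r = -\frac{16}{5} + \frac{8}{5} e_{12} - \frac{4}{15} e_{13} - \frac{6}{5} e_{23}.
Sum: -\frac{4}{3} + \frac{16}{3} e_{12} + \frac{551}{60} e_{13} - \frac{33}{10} e_{23}; translating back through the correspondence:
Answer: -\frac{4}{3} - \frac{33}{10}i + \frac{551}{60}j + \frac{16}{3}k


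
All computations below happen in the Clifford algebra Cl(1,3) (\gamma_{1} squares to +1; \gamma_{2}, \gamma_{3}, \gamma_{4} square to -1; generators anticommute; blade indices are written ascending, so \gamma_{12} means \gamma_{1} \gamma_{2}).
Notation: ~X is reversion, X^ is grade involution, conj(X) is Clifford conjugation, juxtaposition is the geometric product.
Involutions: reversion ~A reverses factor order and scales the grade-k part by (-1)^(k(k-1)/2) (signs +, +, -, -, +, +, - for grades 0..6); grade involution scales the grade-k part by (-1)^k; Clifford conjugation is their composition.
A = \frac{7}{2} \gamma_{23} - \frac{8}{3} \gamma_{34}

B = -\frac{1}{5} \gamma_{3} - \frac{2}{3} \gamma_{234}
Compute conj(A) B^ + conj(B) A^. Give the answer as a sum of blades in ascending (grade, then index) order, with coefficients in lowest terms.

first term: -\frac{97}{90} \gamma_{2} + \frac{43}{15} \gamma_{4}
second term: -\frac{97}{90} \gamma_{2} + \frac{43}{15} \gamma_{4}
Answer: -\frac{97}{45} \gamma_{2} + \frac{86}{15} \gamma_{4}


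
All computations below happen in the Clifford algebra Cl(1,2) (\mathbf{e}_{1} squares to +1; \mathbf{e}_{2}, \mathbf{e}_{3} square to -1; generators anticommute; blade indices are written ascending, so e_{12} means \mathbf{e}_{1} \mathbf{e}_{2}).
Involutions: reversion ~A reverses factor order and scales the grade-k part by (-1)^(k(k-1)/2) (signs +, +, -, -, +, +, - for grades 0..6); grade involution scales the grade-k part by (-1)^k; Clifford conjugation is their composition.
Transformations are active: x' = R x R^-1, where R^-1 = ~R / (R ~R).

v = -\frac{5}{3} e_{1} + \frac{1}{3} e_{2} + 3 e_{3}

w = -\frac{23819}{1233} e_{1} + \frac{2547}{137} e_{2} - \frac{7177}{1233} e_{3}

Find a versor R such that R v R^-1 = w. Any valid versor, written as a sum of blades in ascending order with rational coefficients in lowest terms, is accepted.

Reasoning: v^2 = w^2 = -\frac{19}{3} since conjugation preserves the quadratic form; R = v + w = -\frac{25874}{1233} e_{1} + \frac{7778}{411} e_{2} - \frac{3478}{1233} e_{3} is then valid when invertible, keeping its own part and reversing (v - w)/2.
Answer: -\frac{25874}{1233} e_{1} + \frac{7778}{411} e_{2} - \frac{3478}{1233} e_{3}


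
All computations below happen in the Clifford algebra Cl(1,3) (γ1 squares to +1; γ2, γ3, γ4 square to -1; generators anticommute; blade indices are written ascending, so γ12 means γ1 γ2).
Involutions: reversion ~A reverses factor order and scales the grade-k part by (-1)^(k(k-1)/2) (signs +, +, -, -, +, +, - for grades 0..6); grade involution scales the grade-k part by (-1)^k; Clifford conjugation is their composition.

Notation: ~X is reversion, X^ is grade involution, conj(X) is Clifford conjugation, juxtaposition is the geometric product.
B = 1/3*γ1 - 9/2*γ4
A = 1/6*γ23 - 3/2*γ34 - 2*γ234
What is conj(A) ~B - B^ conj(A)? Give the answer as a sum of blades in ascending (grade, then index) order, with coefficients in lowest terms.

first term: 27/4*γ3 - 9*γ23 - 1/18*γ123 + 1/2*γ134 + 3/4*γ234 + 2/3*γ1234
second term: 27/4*γ3 + 9*γ23 + 1/18*γ123 - 1/2*γ134 - 3/4*γ234 + 2/3*γ1234
Answer: -18*γ23 - 1/9*γ123 + γ134 + 3/2*γ234


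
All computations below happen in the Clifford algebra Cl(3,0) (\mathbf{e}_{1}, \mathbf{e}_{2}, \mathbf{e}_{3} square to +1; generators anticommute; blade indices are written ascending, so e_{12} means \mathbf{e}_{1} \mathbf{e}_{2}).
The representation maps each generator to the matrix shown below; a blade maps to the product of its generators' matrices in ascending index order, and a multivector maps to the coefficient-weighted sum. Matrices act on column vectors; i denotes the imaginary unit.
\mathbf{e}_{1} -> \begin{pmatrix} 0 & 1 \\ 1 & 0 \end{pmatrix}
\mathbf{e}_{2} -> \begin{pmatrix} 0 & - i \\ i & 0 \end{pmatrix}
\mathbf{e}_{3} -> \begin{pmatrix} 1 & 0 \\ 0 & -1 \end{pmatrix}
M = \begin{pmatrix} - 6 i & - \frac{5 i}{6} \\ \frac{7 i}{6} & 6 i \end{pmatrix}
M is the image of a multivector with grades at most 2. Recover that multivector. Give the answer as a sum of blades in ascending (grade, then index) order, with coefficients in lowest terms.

Method: 1, rho(e_{1}), rho(e_{2}), rho(e_{3}) form a trace-orthogonal basis of the 2x2 complex matrices (tr(X Y) = 2 if X = Y, else 0), so M = m0*1 + m1*rho(e_{1}) + m2*rho(e_{2}) + m3*rho(e_{3}) with m0 = tr(M)/2 = 0, m1 = tr(M rho(e_{1}))/2 = \frac{i}{6}, m2 = tr(M rho(e_{2}))/2 = 1, m3 = tr(M rho(e_{3}))/2 = - 6 i.
Multiplying table entries, the bivector images are rho(e_{12}) = i*rho(e_{3}), rho(e_{13}) = -i*rho(e_{2}), rho(e_{23}) = i*rho(e_{1}); with real blade coefficients the real parts of m0..m3 are the coefficients of 1, e_{1}, e_{2}, e_{3} and the imaginary parts give the bivectors (e_{23}: Im m1, e_{13}: -Im m2, e_{12}: Im m3).
Answer: e_{2} - 6 e_{12} + \frac{1}{6} e_{23}


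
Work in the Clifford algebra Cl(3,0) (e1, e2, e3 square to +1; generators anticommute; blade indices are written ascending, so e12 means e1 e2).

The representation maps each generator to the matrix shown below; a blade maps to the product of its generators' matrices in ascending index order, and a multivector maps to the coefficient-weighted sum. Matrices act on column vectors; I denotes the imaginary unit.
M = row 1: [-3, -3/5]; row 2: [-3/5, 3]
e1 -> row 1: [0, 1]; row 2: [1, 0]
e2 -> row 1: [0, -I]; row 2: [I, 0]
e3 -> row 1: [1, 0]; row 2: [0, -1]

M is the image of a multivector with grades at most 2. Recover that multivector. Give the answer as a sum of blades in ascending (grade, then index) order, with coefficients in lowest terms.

Method: 1, rho(e1), rho(e2), rho(e3) form a trace-orthogonal basis of the 2x2 complex matrices (tr(X Y) = 2 if X = Y, else 0), so M = m0*1 + m1*rho(e1) + m2*rho(e2) + m3*rho(e3) with m0 = tr(M)/2 = 0, m1 = tr(M rho(e1))/2 = -3/5, m2 = tr(M rho(e2))/2 = 0, m3 = tr(M rho(e3))/2 = -3.
Multiplying table entries, the bivector images are rho(e12) = I*rho(e3), rho(e13) = -I*rho(e2), rho(e23) = I*rho(e1); with real blade coefficients the real parts of m0..m3 are the coefficients of 1, e1, e2, e3 and the imaginary parts give the bivectors (e23: Im m1, e13: -Im m2, e12: Im m3).
Answer: -3/5*e1 - 3*e3


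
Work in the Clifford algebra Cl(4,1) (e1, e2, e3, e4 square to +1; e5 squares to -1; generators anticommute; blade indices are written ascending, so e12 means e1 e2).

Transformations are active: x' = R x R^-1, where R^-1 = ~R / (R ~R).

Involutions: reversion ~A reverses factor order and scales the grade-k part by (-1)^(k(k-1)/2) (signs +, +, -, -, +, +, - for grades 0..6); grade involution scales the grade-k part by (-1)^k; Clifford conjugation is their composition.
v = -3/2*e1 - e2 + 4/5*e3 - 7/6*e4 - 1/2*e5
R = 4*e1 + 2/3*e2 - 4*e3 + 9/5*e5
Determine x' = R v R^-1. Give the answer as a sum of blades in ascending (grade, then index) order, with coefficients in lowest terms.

~R = 4*e1 + 2/3*e2 - 4*e3 + 9/5*e5, and R ~R = 6571/225, so R^-1 = ~R / (6571/225).
R v = -269/30 - 3*e12 - 14/5*e13 - 14/3*e14 + 7/10*e15 - 52/15*e23 - 7/9*e24 + 22/15*e25 + 14/3*e34 + 14/25*e35 + 21/10*e45
Answer: -12567/13142*e1 + 3881/6571*e2 + 54416/32855*e3 + 7/6*e4 - 7955/13142*e5


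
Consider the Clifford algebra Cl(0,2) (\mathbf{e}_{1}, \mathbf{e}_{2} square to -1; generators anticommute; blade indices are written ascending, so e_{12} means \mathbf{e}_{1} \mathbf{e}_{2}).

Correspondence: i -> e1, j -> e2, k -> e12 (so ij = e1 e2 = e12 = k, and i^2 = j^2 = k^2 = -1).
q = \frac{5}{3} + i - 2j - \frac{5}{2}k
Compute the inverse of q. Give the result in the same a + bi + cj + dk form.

In blades: q = \frac{5}{3} + e_{1} - 2 e_{2} - \frac{5}{2} e_{12}.
With qbar = \frac{5}{3} - e_{1} + 2 e_{2} + \frac{5}{2} e_{12} (scalar fixed, mapped units negated), q qbar = \frac{505}{36} (the sum of squared coefficients), so q^-1 = qbar / (\frac{505}{36}) = \frac{12}{101} - \frac{36}{505} e_{1} + \frac{72}{505} e_{2} + \frac{18}{101} e_{12}; translating back:
Answer: \frac{12}{101} - \frac{36}{505}i + \frac{72}{505}j + \frac{18}{101}k


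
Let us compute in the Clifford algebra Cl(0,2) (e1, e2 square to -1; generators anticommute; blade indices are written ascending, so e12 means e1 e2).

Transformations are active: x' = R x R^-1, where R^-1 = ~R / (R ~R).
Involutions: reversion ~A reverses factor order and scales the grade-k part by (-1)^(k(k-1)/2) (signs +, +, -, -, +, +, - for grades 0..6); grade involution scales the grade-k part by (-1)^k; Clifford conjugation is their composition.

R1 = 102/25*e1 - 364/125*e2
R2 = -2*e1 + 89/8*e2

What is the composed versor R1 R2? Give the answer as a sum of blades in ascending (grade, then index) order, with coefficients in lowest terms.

Distribute over the terms of R1 (each basis-blade product reordered to ascending indices, repeated generators contracted through their squares):
(102/25*e1) R2 = 204/25 + 4539/100*e12
(-364/125*e2) R2 = 8099/250 - 728/125*e12
Summing the partial products and collecting blades:
Answer: 10139/250 + 19783/500*e12


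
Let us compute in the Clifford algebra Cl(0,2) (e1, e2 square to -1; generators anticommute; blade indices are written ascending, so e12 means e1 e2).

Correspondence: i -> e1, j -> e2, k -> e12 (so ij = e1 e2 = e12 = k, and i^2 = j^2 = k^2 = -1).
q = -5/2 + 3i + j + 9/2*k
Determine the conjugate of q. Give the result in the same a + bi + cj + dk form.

In blades: q = -5/2 + 3*e1 + e2 + 9/2*e12.
Conjugation here is Clifford conjugation: the scalar is fixed and the grade-1 and grade-2 blades all flip sign, giving -5/2 - 3*e1 - e2 - 9/2*e12; translating back:
Answer: -5/2 - 3i - j - 9/2*k


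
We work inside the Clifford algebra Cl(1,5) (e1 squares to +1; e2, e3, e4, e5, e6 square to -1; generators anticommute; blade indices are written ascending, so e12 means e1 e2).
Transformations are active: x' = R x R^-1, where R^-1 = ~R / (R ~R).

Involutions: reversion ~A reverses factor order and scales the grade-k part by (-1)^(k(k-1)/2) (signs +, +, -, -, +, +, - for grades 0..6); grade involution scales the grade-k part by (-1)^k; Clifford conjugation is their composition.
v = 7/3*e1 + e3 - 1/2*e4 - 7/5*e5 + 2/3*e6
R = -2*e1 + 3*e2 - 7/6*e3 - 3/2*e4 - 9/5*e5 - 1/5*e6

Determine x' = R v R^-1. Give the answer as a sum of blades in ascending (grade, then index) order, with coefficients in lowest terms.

~R = -2*e1 + 3*e2 - 7/6*e3 - 3/2*e4 - 9/5*e5 - 1/5*e6, and R ~R = -5351/450, so R^-1 = ~R / (-5351/450).
R v = -1991/300 - 7*e12 + 13/18*e13 + 9/2*e14 + 7*e15 - 13/15*e16 + 3*e23 - 3/2*e24 - 21/5*e25 + 2*e26 + 25/12*e34 + 103/30*e35 - 26/45*e36 + 6/5*e45 - 11/10*e46 - 37/25*e56
Answer: -73295/16053*e1 + 17919/5351*e2 - 24639/10702*e3 - 6284/5351*e4 - 3260/5351*e5 - 71429/80265*e6


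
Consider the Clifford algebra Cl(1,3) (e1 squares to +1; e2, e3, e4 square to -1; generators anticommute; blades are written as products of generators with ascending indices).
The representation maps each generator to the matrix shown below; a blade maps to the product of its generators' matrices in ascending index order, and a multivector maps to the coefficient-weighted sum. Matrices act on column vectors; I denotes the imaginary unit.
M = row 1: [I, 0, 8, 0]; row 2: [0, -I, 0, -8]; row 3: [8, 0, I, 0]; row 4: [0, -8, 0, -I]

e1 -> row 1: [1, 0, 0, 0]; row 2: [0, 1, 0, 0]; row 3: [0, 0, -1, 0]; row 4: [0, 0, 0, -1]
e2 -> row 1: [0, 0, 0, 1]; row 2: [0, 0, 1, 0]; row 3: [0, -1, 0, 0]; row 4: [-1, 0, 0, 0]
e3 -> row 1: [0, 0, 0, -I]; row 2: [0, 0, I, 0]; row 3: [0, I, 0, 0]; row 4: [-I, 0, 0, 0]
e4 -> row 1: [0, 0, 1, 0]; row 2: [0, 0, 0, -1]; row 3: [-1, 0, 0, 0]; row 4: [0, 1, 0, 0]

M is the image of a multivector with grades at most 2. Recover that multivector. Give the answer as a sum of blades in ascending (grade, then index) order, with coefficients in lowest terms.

Method: the blade images are trace-orthogonal — tr(rho(e_A) rho(e_B)^-1) = 4 if A = B and 0 otherwise — and rho(e_A)^-1 = (e_A)^2 * rho(e_A) with (e_A)^2 = +1 or -1, so the coefficient of e_A in the preimage is (e_A)^2 * tr(M rho(e_A))/4.
Nonzero projections over blades of grade <= 2: e1 e4: (e1 e4)^2 = +1, tr(M rho(e1 e4)) = 32, coefficient 8; e2 e3: (e2 e3)^2 = -1, tr(M rho(e2 e3)) = 4, coefficient -1. Every other blade of grade <= 2 projects to 0.
Answer: 8*e1 e4 - e2 e3


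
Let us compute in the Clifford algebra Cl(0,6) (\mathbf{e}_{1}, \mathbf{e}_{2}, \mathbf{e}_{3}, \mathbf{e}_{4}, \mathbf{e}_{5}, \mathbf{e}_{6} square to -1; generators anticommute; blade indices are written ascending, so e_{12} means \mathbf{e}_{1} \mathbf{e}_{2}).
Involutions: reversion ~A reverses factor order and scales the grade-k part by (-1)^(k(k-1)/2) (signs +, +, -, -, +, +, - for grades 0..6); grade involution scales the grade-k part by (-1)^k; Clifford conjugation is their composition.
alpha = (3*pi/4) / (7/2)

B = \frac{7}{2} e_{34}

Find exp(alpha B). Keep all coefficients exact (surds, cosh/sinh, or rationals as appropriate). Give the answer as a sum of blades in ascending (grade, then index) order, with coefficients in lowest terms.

B^2 = (\frac{7}{2})^2*(e_{34})^2 = \frac{49}{4}*(-1) = -\frac{49}{4} (a basis 2-blade squares to minus the product of its generators' squares).
B^2 = -\frac{49}{4} — a negative square means the series sums to a rotation: l = \frac{7}{2}, alpha*l = \frac{3 \pi}{4}, so exp(alpha B) = cos(\frac{3 \pi}{4}) + (sin(\frac{3 \pi}{4})/(\frac{7}{2}))*B = - \frac{\sqrt{2}}{2} + (\frac{\sqrt{2}}{7})*B.
Answer: - \frac{\sqrt{2}}{2} + \frac{\sqrt{2}}{2} e_{34}


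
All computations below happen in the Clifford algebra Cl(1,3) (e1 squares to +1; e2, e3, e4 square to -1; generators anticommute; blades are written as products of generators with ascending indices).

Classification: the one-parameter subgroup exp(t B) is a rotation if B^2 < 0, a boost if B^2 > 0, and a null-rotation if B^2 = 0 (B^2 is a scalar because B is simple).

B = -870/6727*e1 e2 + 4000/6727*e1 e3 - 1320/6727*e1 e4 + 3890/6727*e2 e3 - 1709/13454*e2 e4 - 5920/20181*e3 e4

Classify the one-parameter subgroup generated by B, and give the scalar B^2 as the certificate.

B^2 term by term: the squares give (-870/6727)^2*(e1 e2)^2 + (4000/6727)^2*(e1 e3)^2 + (-1320/6727)^2*(e1 e4)^2 + (3890/6727)^2*(e2 e3)^2 + (-1709/13454)^2*(e2 e4)^2 + (-5920/20181)^2*(e3 e4)^2 = 756900/45252529*(+1) + 16000000/45252529*(+1) + 1742400/45252529*(+1) + 15132100/45252529*(-1) + 2920681/181010116*(-1) + 35046400/407272761*(-1) = -1/36 (each basis 2-blade squares to minus the product of its generators' squares); cross terms between blades sharing an index anticommute and cancel; the commuting (index-disjoint) pairs give grade-4 terms 2*c*c'*(blade product), which cancel blade by blade — e1 e2 e3 e4: 3433600/45252529 + 6836000/45252529 - 10269600/45252529 = 0 — confirming B is simple. So B^2 = -1/36.
Answer: rotation, certificate B^2 = -1/36. The scalar -1/36 is the complete invariant here: its sign names the subgroup type.


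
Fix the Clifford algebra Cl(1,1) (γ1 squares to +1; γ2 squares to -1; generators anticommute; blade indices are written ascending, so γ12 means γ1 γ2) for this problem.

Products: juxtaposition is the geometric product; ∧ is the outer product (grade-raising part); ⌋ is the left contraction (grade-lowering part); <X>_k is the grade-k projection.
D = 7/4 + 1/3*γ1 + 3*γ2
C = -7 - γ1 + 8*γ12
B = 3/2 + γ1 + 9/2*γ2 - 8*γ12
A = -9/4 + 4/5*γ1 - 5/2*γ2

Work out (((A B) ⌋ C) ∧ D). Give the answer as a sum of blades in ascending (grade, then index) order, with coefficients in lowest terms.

step 1: 347/40 + 379/20*γ1 - 811/40*γ2 + 241/10*γ12
step 2: 905/8 - 1367/8*γ1 + 758/5*γ2 + 347/5*γ12
step 3: 6335/32 - 25087/96*γ1 + 24187/40*γ2 - 10601/24*γ12
Answer: 6335/32 - 25087/96*γ1 + 24187/40*γ2 - 10601/24*γ12


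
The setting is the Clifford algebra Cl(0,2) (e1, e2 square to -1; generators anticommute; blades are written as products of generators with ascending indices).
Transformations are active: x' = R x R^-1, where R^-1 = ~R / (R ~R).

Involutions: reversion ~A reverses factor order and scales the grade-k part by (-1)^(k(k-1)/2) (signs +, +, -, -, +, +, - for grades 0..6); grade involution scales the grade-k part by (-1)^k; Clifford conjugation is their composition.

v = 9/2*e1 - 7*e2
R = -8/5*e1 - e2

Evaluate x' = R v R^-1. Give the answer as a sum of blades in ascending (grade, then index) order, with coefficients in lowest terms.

~R = -8/5*e1 - e2, and R ~R = -89/25, so R^-1 = ~R / (-89/25).
R v = 1/5 + 157/10*e1 e2
Answer: -769/178*e1 + 633/89*e2
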